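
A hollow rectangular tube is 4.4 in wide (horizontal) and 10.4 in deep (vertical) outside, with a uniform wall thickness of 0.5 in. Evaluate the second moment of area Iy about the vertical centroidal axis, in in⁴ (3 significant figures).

Iy ≈ 43.0 in⁴

Decompose the section into non-overlapping parts with the origin at the bottom-left of its bounding rectangle.
Outer rectangle: 4.4 × 10.4, A = 45.76 in², x = 2.2 in, Ī = 73.826 in⁴.
Inner void (subtracted): 3.4 × 9.4, A = 31.96 in², x = 2.2 in, Ī = 30.788 in⁴.
By symmetry the centroid is at mid-width, x̄ = 2.2 in.
All pieces are centred on the vertical centroidal axis, so I = ΣĪ (holes subtracted) = 43.038 in⁴.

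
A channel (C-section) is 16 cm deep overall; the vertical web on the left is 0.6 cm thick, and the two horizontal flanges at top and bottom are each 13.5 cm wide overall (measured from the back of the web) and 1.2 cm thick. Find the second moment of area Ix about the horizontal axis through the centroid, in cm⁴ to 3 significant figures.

Split into non-overlapping primitives; take the origin at the lower-left of the bounding box.
Web: 0.6 × 16, A = 9.6 cm², y = 8 cm, Ī = 204.8 cm⁴.
Top flange (beyond web): 12.9 × 1.2, A = 15.48 cm², y = 15.4 cm, Ī = 1.8576 cm⁴.
Bottom flange (beyond web): 12.9 × 1.2, A = 15.48 cm², y = 0.6 cm, Ī = 1.8576 cm⁴.
By symmetry the centroid is at mid-height, ȳ = 8 cm.
Transfer each piece to the horizontal axis through the centroid using Ī + A·d² with d = y − 8:
  web: d = 0 cm → contributes +204.8 cm⁴
  top flange (beyond web): d = 7.4 cm → contributes +849.54 cm⁴
  bottom flange (beyond web): d = -7.4 cm → contributes +849.54 cm⁴
Total I = 1903.9 cm⁴.

Ix ≈ 1900 cm⁴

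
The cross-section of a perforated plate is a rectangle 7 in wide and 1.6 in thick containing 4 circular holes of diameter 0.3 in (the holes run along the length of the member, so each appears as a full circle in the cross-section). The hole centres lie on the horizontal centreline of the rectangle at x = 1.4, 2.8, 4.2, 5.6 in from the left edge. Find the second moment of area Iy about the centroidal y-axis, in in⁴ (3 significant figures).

Break the section into simple shapes (no overlaps), measuring from the bottom-left corner of the bounding box.
Plate: 7 × 1.6, A = 11.2 in², x = 3.5 in, Ī = 45.733 in⁴.
Hole 1 (subtracted): ⌀0.3, A = 0.070686 in², x = 1.4 in, Ī = 0.00039761 in⁴.
Hole 2 (subtracted): ⌀0.3, A = 0.070686 in², x = 2.8 in, Ī = 0.00039761 in⁴.
Hole 3 (subtracted): ⌀0.3, A = 0.070686 in², x = 4.2 in, Ī = 0.00039761 in⁴.
Hole 4 (subtracted): ⌀0.3, A = 0.070686 in², x = 5.6 in, Ī = 0.00039761 in⁴.
By symmetry the centroid is at mid-width, x̄ = 3.5 in.
Transfer each piece to the centroidal y-axis using Ī + A·d² with d = x − 3.5:
  plate: d = 0 in → contributes +45.733 in⁴
  hole 1: d = -2.1 in → contributes −0.31212 in⁴
  hole 2: d = -0.7 in → contributes −0.035034 in⁴
  hole 3: d = 0.7 in → contributes −0.035034 in⁴
  hole 4: d = 2.1 in → contributes −0.31212 in⁴
Total I = 45.039 in⁴.

Iy ≈ 45.0 in⁴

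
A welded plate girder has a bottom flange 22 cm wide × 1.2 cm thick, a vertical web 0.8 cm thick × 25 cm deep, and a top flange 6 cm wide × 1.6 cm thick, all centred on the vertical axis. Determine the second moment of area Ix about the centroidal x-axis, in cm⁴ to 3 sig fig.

Split into non-overlapping primitives; take the origin at the lower-left of the bounding box.
Bottom plate: 22 × 1.2, A = 26.4 cm², y = 0.6 cm, Ī = 3.168 cm⁴.
Web plate: 0.8 × 25, A = 20 cm², y = 13.7 cm, Ī = 1041.7 cm⁴.
Top plate: 6 × 1.6, A = 9.6 cm², y = 27 cm, Ī = 2.048 cm⁴.
Centroid: ȳ = ΣA·y / ΣA = 9.8043 cm.
Transfer each piece to the centroidal x-axis using Ī + A·d² with d = y − 9.8043:
  bottom plate: d = -9.2043 cm → contributes +2239.7 cm⁴
  web plate: d = 3.8957 cm → contributes +1345.2 cm⁴
  top plate: d = 17.196 cm → contributes +2840.7 cm⁴
Total I = 6425.6 cm⁴.

Ix ≈ 6430 cm⁴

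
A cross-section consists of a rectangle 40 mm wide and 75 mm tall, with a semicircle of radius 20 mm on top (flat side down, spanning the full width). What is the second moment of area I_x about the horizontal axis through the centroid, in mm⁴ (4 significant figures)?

Split into non-overlapping primitives; take the origin at the lower-left of the bounding box.
Rectangular body: 40 × 75, A = 3 000 mm², y = 37.5 mm, Ī = 1 406 250 mm⁴.
Semicircular cap: semicircle r = 20, A = 628.319 mm², y = 83.4883 mm, Ī = 17561.1 mm⁴.
Centroid: ȳ = ΣA·y / ΣA = 45.4638 mm.
Transfer each piece to the horizontal axis through the centroid using Ī + A·d² with d = y − 45.4638:
  rectangular body: d = -7.96382 mm → contributes +1 596 517 mm⁴
  semicircular cap: d = 38.0244 mm → contributes +926 021 mm⁴
Total I = 2 522 538 mm⁴.

I_x ≈ 2.523 × 10⁶ mm⁴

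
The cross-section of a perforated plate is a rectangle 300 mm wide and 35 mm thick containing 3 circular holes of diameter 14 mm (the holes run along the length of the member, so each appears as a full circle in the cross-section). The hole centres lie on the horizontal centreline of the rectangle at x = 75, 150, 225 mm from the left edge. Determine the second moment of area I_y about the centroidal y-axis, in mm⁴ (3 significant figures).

Break the section into simple shapes (no overlaps), measuring from the bottom-left corner of the bounding box.
Plate: 300 × 35, A = 10 500 mm², x = 150 mm, Ī = 78 750 000 mm⁴.
Hole 1 (subtracted): ⌀14, A = 153.94 mm², x = 75 mm, Ī = 1885.7 mm⁴.
Hole 2 (subtracted): ⌀14, A = 153.94 mm², x = 150 mm, Ī = 1885.7 mm⁴.
Hole 3 (subtracted): ⌀14, A = 153.94 mm², x = 225 mm, Ī = 1885.7 mm⁴.
By symmetry the centroid is at mid-width, x̄ = 150 mm.
Transfer each piece to the centroidal y-axis using Ī + A·d² with d = x − 150:
  plate: d = 0 mm → contributes +78 750 000 mm⁴
  hole 1: d = -75 mm → contributes −867 787 mm⁴
  hole 2: d = 0 mm → contributes −1885.7 mm⁴
  hole 3: d = 75 mm → contributes −867 787 mm⁴
Total I = 77 012 540 mm⁴.

I_y ≈ 7.70 × 10⁷ mm⁴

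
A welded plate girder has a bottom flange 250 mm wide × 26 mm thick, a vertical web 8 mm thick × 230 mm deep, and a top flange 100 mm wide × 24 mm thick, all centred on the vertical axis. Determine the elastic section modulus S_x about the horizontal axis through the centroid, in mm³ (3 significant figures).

Treat the section as a set of non-overlapping primitives; coordinates are from the bounding-box lower-left.
Bottom plate: 250 × 26, A = 6 500 mm², y = 13 mm, Ī = 366 167 mm⁴.
Web plate: 8 × 230, A = 1 840 mm², y = 141 mm, Ī = 8 111 333 mm⁴.
Top plate: 100 × 24, A = 2 400 mm², y = 268 mm, Ī = 115 200 mm⁴.
Centroid: ȳ = ΣA·y / ΣA = 91.912 mm.
Transfer each piece to the horizontal axis through the centroid using Ī + A·d² with d = y − 91.912:
  bottom plate: d = -78.912 mm → contributes +40 842 830 mm⁴
  web plate: d = 49.088 mm → contributes +12 544 970 mm⁴
  top plate: d = 176.09 mm → contributes +74 531 558 mm⁴
Total I = 127 919 358 mm⁴.
Extreme fibre distance c = 188.09 mm; S = I/c = 680 105 mm³.

S_x ≈ 6.80 × 10⁵ mm³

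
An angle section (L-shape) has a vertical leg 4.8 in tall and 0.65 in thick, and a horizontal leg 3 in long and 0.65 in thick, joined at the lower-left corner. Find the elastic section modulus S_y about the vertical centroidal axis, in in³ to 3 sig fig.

Split into non-overlapping primitives; take the origin at the lower-left of the bounding box.
Vertical leg: 0.65 × 4.8, A = 3.12 in², x = 0.325 in, Ī = 0.10985 in⁴.
Horizontal leg (remainder): 2.35 × 0.65, A = 1.5275 in², x = 1.825 in, Ī = 0.70297 in⁴.
Centroid: x̄ = ΣA·x / ΣA = 0.81801 in.
Transfer each piece to the vertical centroidal axis using Ī + A·d² with d = x − 0.81801:
  vertical leg: d = -0.49301 in → contributes +0.86818 in⁴
  horizontal leg (remainder): d = 1.007 in → contributes +2.2519 in⁴
Total I = 3.1201 in⁴.
Extreme fibre distance c = 2.182 in; S = I/c = 1.4299 in³.

S_y ≈ 1.43 in³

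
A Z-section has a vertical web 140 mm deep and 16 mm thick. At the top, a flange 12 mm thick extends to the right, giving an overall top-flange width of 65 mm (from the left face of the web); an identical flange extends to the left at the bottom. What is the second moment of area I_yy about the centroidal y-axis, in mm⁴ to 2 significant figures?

Treat the section as a set of non-overlapping primitives; coordinates are from the bounding-box lower-left.
Web: 16 × 140, A = 2 240 mm², x = 57 mm, Ī = 47 787 mm⁴.
Top flange (beyond web): 49 × 12, A = 588 mm², x = 89.5 mm, Ī = 117 649 mm⁴.
Bottom flange (beyond web): 49 × 12, A = 588 mm², x = 24.5 mm, Ī = 117 649 mm⁴.
Centroid: x̄ = ΣA·x / ΣA = 57 mm.
Transfer each piece to the centroidal y-axis using Ī + A·d² with d = x − 57:
  web: d = 0 mm → contributes +47 787 mm⁴
  top flange (beyond web): d = 32.5 mm → contributes +738 724 mm⁴
  bottom flange (beyond web): d = -32.5 mm → contributes +738 724 mm⁴
Total I = 1 525 235 mm⁴.

I_yy ≈ 1.5 × 10⁶ mm⁴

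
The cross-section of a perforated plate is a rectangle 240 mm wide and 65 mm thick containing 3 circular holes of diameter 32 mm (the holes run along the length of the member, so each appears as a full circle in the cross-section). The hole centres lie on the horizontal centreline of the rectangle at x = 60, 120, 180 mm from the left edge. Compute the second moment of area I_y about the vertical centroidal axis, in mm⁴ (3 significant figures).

Decompose the section into non-overlapping parts with the origin at the bottom-left of its bounding rectangle.
Plate: 240 × 65, A = 15 600 mm², x = 120 mm, Ī = 74 880 000 mm⁴.
Hole 1 (subtracted): ⌀32, A = 804.25 mm², x = 60 mm, Ī = 51 472 mm⁴.
Hole 2 (subtracted): ⌀32, A = 804.25 mm², x = 120 mm, Ī = 51 472 mm⁴.
Hole 3 (subtracted): ⌀32, A = 804.25 mm², x = 180 mm, Ī = 51 472 mm⁴.
By symmetry the centroid is at mid-width, x̄ = 120 mm.
Transfer each piece to the vertical centroidal axis using Ī + A·d² with d = x − 120:
  plate: d = 0 mm → contributes +74 880 000 mm⁴
  hole 1: d = -60 mm → contributes −2 946 764 mm⁴
  hole 2: d = 0 mm → contributes −51 472 mm⁴
  hole 3: d = 60 mm → contributes −2 946 764 mm⁴
Total I = 68 935 001 mm⁴.

I_y ≈ 6.89 × 10⁷ mm⁴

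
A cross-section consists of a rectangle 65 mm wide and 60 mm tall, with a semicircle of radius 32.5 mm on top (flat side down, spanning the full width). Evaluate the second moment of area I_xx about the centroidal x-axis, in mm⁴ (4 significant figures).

I_xx ≈ 3.525 × 10⁶ mm⁴

Break the section into simple shapes (no overlaps), measuring from the bottom-left corner of the bounding box.
Rectangular body: 65 × 60, A = 3 900 mm², y = 30 mm, Ī = 1 170 000 mm⁴.
Semicircular cap: semicircle r = 32.5, A = 1659.15 mm², y = 73.7934 mm, Ī = 122 452 mm⁴.
Centroid: ȳ = ΣA·y / ΣA = 43.0703 mm.
Transfer each piece to the centroidal x-axis using Ī + A·d² with d = y − 43.0703:
  rectangular body: d = -13.0703 mm → contributes +1 836 252 mm⁴
  semicircular cap: d = 30.7231 mm → contributes +1 688 541 mm⁴
Total I = 3 524 792 mm⁴.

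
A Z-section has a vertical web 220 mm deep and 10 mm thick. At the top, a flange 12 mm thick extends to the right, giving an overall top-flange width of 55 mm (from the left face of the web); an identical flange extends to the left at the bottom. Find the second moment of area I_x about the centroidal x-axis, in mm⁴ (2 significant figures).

I_x ≈ 2.1 × 10⁷ mm⁴

Break the section into simple shapes (no overlaps), measuring from the bottom-left corner of the bounding box.
Web: 10 × 220, A = 2 200 mm², y = 110 mm, Ī = 8 873 333 mm⁴.
Top flange (beyond web): 45 × 12, A = 540 mm², y = 214 mm, Ī = 6 480 mm⁴.
Bottom flange (beyond web): 45 × 12, A = 540 mm², y = 6 mm, Ī = 6 480 mm⁴.
Centroid: ȳ = ΣA·y / ΣA = 110 mm.
Transfer each piece to the centroidal x-axis using Ī + A·d² with d = y − 110:
  web: d = 0 mm → contributes +8 873 333 mm⁴
  top flange (beyond web): d = 104 mm → contributes +5 847 120 mm⁴
  bottom flange (beyond web): d = -104 mm → contributes +5 847 120 mm⁴
Total I = 20 567 573 mm⁴.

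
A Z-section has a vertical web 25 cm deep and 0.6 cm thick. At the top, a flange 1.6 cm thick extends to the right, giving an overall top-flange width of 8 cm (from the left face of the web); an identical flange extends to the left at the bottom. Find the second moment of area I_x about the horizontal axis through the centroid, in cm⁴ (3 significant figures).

Decompose the section into non-overlapping parts with the origin at the bottom-left of its bounding rectangle.
Web: 0.6 × 25, A = 15 cm², y = 12.5 cm, Ī = 781.25 cm⁴.
Top flange (beyond web): 7.4 × 1.6, A = 11.84 cm², y = 24.2 cm, Ī = 2.5259 cm⁴.
Bottom flange (beyond web): 7.4 × 1.6, A = 11.84 cm², y = 0.8 cm, Ī = 2.5259 cm⁴.
Centroid: ȳ = ΣA·y / ΣA = 12.5 cm.
Transfer each piece to the horizontal axis through the centroid using Ī + A·d² with d = y − 12.5:
  web: d = 0 cm → contributes +781.25 cm⁴
  top flange (beyond web): d = 11.7 cm → contributes +1623.3 cm⁴
  bottom flange (beyond web): d = -11.7 cm → contributes +1623.3 cm⁴
Total I = 4027.9 cm⁴.

I_x ≈ 4030 cm⁴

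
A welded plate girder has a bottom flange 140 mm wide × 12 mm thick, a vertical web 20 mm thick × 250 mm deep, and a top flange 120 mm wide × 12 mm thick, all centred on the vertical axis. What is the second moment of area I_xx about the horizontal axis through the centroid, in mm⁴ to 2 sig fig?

Break the section into simple shapes (no overlaps), measuring from the bottom-left corner of the bounding box.
Bottom plate: 140 × 12, A = 1 680 mm², y = 6 mm, Ī = 20 160 mm⁴.
Web plate: 20 × 250, A = 5 000 mm², y = 137 mm, Ī = 26 041 667 mm⁴.
Top plate: 120 × 12, A = 1 440 mm², y = 268 mm, Ī = 17 280 mm⁴.
Centroid: ȳ = ΣA·y / ΣA = 133.1 mm.
Transfer each piece to the horizontal axis through the centroid using Ī + A·d² with d = y − 133.1:
  bottom plate: d = -127.1 mm → contributes +27 171 561 mm⁴
  web plate: d = 3.872 mm → contributes +26 116 626 mm⁴
  top plate: d = 134.9 mm → contributes +26 211 507 mm⁴
Total I = 79 499 693 mm⁴.

I_xx ≈ 7.9 × 10⁷ mm⁴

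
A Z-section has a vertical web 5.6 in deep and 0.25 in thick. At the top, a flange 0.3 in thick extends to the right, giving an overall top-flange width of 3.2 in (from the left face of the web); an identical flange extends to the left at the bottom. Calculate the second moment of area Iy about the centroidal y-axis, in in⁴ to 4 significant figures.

Iy ≈ 5.822 in⁴

Treat the section as a set of non-overlapping primitives; coordinates are from the bounding-box lower-left.
Web: 0.25 × 5.6, A = 1.4 in², x = 3.075 in, Ī = 0.00729167 in⁴.
Top flange (beyond web): 2.95 × 0.3, A = 0.885 in², x = 4.675 in, Ī = 0.641809 in⁴.
Bottom flange (beyond web): 2.95 × 0.3, A = 0.885 in², x = 1.475 in, Ī = 0.641809 in⁴.
Centroid: x̄ = ΣA·x / ΣA = 3.075 in.
Transfer each piece to the centroidal y-axis using Ī + A·d² with d = x − 3.075:
  web: d = 0 in → contributes +0.00729167 in⁴
  top flange (beyond web): d = 1.6 in → contributes +2.90741 in⁴
  bottom flange (beyond web): d = -1.6 in → contributes +2.90741 in⁴
Total I = 5.82211 in⁴.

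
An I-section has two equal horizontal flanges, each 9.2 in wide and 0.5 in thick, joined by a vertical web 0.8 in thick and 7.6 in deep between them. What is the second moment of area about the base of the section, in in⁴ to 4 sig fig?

I_base ≈ 462.9 in⁴

Treat the section as a set of non-overlapping primitives; coordinates are from the bounding-box lower-left.
Bottom flange: 9.2 × 0.5, A = 4.6 in², y = 0.25 in, Ī = 0.0958333 in⁴.
Web: 0.8 × 7.6, A = 6.08 in², y = 4.3 in, Ī = 29.2651 in⁴.
Top flange: 9.2 × 0.5, A = 4.6 in², y = 8.35 in, Ī = 0.0958333 in⁴.
Transfer each piece to the bottom edge using Ī + A·d² with d = y − 0:
  bottom flange: d = 0.25 in → contributes +0.383333 in⁴
  web: d = 4.3 in → contributes +141.684 in⁴
  top flange: d = 8.35 in → contributes +320.819 in⁴
Total I = 462.887 in⁴.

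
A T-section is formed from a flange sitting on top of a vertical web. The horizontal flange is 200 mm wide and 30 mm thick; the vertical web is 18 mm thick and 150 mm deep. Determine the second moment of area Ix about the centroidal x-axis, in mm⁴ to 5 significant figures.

Ix ≈ 2.0595 × 10⁷ mm⁴

Treat the section as a set of non-overlapping primitives; coordinates are from the bounding-box lower-left.
Flange: 200 × 30, A = 6 000 mm², y = 165 mm, Ī = 450 000 mm⁴.
Web: 18 × 150, A = 2 700 mm², y = 75 mm, Ī = 5 062 500 mm⁴.
Centroid: ȳ = ΣA·y / ΣA = 137.069 mm.
Transfer each piece to the centroidal x-axis using Ī + A·d² with d = y − 137.069:
  flange: d = 27.93103 mm → contributes +5 130 856 mm⁴
  web: d = -62.06897 mm → contributes +15 464 402 mm⁴
Total I = 20 595 259 mm⁴.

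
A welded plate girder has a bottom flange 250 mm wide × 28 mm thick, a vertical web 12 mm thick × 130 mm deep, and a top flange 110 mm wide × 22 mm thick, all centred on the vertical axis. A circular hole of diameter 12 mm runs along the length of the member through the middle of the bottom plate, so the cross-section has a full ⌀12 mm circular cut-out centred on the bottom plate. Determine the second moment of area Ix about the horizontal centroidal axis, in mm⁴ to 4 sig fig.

Ix ≈ 4.777 × 10⁷ mm⁴

Split into non-overlapping primitives; take the origin at the lower-left of the bounding box.
Bottom plate: 250 × 28, A = 7 000 mm², y = 14 mm, Ī = 457 333 mm⁴.
Web plate: 12 × 130, A = 1 560 mm², y = 93 mm, Ī = 2 197 000 mm⁴.
Top plate: 110 × 22, A = 2 420 mm², y = 169 mm, Ī = 97606.7 mm⁴.
Hole (subtracted): ⌀12, A = 113.097 mm², y = 14 mm, Ī = 1017.88 mm⁴.
Centroid: ȳ = ΣA·y / ΣA = 59.8585 mm.
Transfer each piece to the horizontal centroidal axis using Ī + A·d² with d = y − 59.8585:
  bottom plate: d = -45.8585 mm → contributes +15 178 356 mm⁴
  web plate: d = 33.1415 mm → contributes +3 910 439 mm⁴
  top plate: d = 109.141 mm → contributes +28 924 318 mm⁴
  hole: d = -45.8585 mm → contributes −238 862 mm⁴
Total I = 47 774 251 mm⁴.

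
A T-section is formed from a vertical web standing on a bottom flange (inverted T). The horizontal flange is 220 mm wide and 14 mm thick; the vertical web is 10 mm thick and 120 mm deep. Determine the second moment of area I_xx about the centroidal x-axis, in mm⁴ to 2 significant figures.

Treat the section as a set of non-overlapping primitives; coordinates are from the bounding-box lower-left.
Flange: 220 × 14, A = 3 080 mm², y = 7 mm, Ī = 50 307 mm⁴.
Web: 10 × 120, A = 1 200 mm², y = 74 mm, Ī = 1 440 000 mm⁴.
Centroid: ȳ = ΣA·y / ΣA = 25.79 mm.
Transfer each piece to the centroidal x-axis using Ī + A·d² with d = y − 25.79:
  flange: d = -18.79 mm → contributes +1 137 171 mm⁴
  web: d = 48.21 mm → contributes +4 229 618 mm⁴
Total I = 5 366 789 mm⁴.

I_xx ≈ 5.4 × 10⁶ mm⁴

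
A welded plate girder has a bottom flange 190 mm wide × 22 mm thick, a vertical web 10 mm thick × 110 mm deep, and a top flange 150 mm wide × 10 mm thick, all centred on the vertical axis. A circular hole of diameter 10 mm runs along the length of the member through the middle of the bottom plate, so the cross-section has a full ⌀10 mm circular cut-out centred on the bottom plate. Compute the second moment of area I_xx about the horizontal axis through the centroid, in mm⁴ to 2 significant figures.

I_xx ≈ 2.0 × 10⁷ mm⁴

Break the section into simple shapes (no overlaps), measuring from the bottom-left corner of the bounding box.
Bottom plate: 190 × 22, A = 4 180 mm², y = 11 mm, Ī = 168 593 mm⁴.
Web plate: 10 × 110, A = 1 100 mm², y = 77 mm, Ī = 1 109 167 mm⁴.
Top plate: 150 × 10, A = 1 500 mm², y = 137 mm, Ī = 12 500 mm⁴.
Hole (subtracted): ⌀10, A = 78.54 mm², y = 11 mm, Ī = 490.9 mm⁴.
Centroid: ȳ = ΣA·y / ΣA = 50.04 mm.
Transfer each piece to the horizontal axis through the centroid using Ī + A·d² with d = y − 50.04:
  bottom plate: d = -39.04 mm → contributes +6 538 204 mm⁴
  web plate: d = 26.96 mm → contributes +1 908 914 mm⁴
  top plate: d = 86.96 mm → contributes +11 356 536 mm⁴
  hole: d = -39.04 mm → contributes −120 172 mm⁴
Total I = 19 683 481 mm⁴.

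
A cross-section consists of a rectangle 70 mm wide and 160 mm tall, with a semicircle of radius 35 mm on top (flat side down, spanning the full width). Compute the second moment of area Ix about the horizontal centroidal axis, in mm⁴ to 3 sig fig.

Ix ≈ 3.88 × 10⁷ mm⁴

Break the section into simple shapes (no overlaps), measuring from the bottom-left corner of the bounding box.
Rectangular body: 70 × 160, A = 11 200 mm², y = 80 mm, Ī = 23 893 333 mm⁴.
Semicircular cap: semicircle r = 35, A = 1924.2 mm², y = 174.85 mm, Ī = 164 704 mm⁴.
Centroid: ȳ = ΣA·y / ΣA = 93.907 mm.
Transfer each piece to the horizontal centroidal axis using Ī + A·d² with d = y − 93.907:
  rectangular body: d = -13.907 mm → contributes +26 059 531 mm⁴
  semicircular cap: d = 80.947 mm → contributes +12 773 110 mm⁴
Total I = 38 832 641 mm⁴.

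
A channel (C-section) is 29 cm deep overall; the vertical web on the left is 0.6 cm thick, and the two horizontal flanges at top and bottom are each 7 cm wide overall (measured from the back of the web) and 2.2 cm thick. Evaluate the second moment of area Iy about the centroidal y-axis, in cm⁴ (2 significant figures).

Iy ≈ 230 cm⁴

Decompose the section into non-overlapping parts with the origin at the bottom-left of its bounding rectangle.
Web: 0.6 × 29, A = 17.4 cm², x = 0.3 cm, Ī = 0.522 cm⁴.
Top flange (beyond web): 6.4 × 2.2, A = 14.08 cm², x = 3.8 cm, Ī = 48.06 cm⁴.
Bottom flange (beyond web): 6.4 × 2.2, A = 14.08 cm², x = 3.8 cm, Ī = 48.06 cm⁴.
Centroid: x̄ = ΣA·x / ΣA = 2.463 cm.
Transfer each piece to the centroidal y-axis using Ī + A·d² with d = x − 2.463:
  web: d = -2.163 cm → contributes +81.95 cm⁴
  top flange (beyond web): d = 1.337 cm → contributes +73.22 cm⁴
  bottom flange (beyond web): d = 1.337 cm → contributes +73.22 cm⁴
Total I = 228.4 cm⁴.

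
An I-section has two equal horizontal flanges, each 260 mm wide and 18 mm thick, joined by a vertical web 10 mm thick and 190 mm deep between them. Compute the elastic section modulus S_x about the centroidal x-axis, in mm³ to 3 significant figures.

S_x ≈ 9.49 × 10⁵ mm³

Treat the section as a set of non-overlapping primitives; coordinates are from the bounding-box lower-left.
Bottom flange: 260 × 18, A = 4 680 mm², y = 9 mm, Ī = 126 360 mm⁴.
Web: 10 × 190, A = 1 900 mm², y = 113 mm, Ī = 5 715 833 mm⁴.
Top flange: 260 × 18, A = 4 680 mm², y = 217 mm, Ī = 126 360 mm⁴.
By symmetry the centroid is at mid-height, ȳ = 113 mm.
Transfer each piece to the centroidal x-axis using Ī + A·d² with d = y − 113:
  bottom flange: d = -104 mm → contributes +50 745 240 mm⁴
  web: d = 0 mm → contributes +5 715 833 mm⁴
  top flange: d = 104 mm → contributes +50 745 240 mm⁴
Total I = 107 206 313 mm⁴.
Extreme fibre distance c = 113 mm; S = I/c = 948 728 mm³.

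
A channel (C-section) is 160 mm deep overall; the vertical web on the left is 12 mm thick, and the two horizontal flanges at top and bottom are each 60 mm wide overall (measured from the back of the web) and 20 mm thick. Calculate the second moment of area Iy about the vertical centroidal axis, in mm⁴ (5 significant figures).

Treat the section as a set of non-overlapping primitives; coordinates are from the bounding-box lower-left.
Web: 12 × 160, A = 1 920 mm², x = 6 mm, Ī = 23 040 mm⁴.
Top flange (beyond web): 48 × 20, A = 960 mm², x = 36 mm, Ī = 184 320 mm⁴.
Bottom flange (beyond web): 48 × 20, A = 960 mm², x = 36 mm, Ī = 184 320 mm⁴.
Centroid: x̄ = ΣA·x / ΣA = 21 mm.
Transfer each piece to the vertical centroidal axis using Ī + A·d² with d = x − 21:
  web: d = -15 mm → contributes +455 040 mm⁴
  top flange (beyond web): d = 15 mm → contributes +400 320 mm⁴
  bottom flange (beyond web): d = 15 mm → contributes +400 320 mm⁴
Total I = 1 255 680 mm⁴.

Iy ≈ 1.2557 × 10⁶ mm⁴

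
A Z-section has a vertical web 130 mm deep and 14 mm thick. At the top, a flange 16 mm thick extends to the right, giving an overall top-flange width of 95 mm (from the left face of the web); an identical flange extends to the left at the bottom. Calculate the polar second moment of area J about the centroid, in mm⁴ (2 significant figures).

Split into non-overlapping primitives; take the origin at the lower-left of the bounding box.
Web: 14 × 130, A = 1 820 mm², y = 65 mm, Ī = 2 563 167 mm⁴.
Top flange (beyond web): 81 × 16, A = 1 296 mm², y = 122 mm, Ī = 27 648 mm⁴.
Bottom flange (beyond web): 81 × 16, A = 1 296 mm², y = 8 mm, Ī = 27 648 mm⁴.
Centroid: ȳ = ΣA·y / ΣA = 65 mm.
Transfer each piece to the centroidal x-axis using Ī + A·d² with d = y − 65:
  web: d = 0 mm → contributes +2 563 167 mm⁴
  top flange (beyond web): d = 57 mm → contributes +4 238 352 mm⁴
  bottom flange (beyond web): d = -57 mm → contributes +4 238 352 mm⁴
Total I = 11 039 871 mm⁴.
For the y-axis: x̄ = 88 mm.
Repeating about the centroidal y-axis gives I_y = 7 295 103 mm⁴.
Polar second moment: J = I_x + I_y = 18 334 973 mm⁴.

J ≈ 1.8 × 10⁷ mm⁴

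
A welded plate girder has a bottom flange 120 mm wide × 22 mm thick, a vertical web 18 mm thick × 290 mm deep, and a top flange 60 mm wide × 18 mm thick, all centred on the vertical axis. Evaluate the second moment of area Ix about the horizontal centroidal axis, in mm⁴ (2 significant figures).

Ix ≈ 1.2 × 10⁸ mm⁴

Decompose the section into non-overlapping parts with the origin at the bottom-left of its bounding rectangle.
Bottom plate: 120 × 22, A = 2 640 mm², y = 11 mm, Ī = 106 480 mm⁴.
Web plate: 18 × 290, A = 5 220 mm², y = 167 mm, Ī = 36 583 500 mm⁴.
Top plate: 60 × 18, A = 1 080 mm², y = 321 mm, Ī = 29 160 mm⁴.
Centroid: ȳ = ΣA·y / ΣA = 139.5 mm.
Transfer each piece to the horizontal centroidal axis using Ī + A·d² with d = y − 139.5:
  bottom plate: d = -128.5 mm → contributes +43 723 868 mm⁴
  web plate: d = 27.46 mm → contributes +40 520 534 mm⁴
  top plate: d = 181.5 mm → contributes +35 592 320 mm⁴
Total I = 119 836 723 mm⁴.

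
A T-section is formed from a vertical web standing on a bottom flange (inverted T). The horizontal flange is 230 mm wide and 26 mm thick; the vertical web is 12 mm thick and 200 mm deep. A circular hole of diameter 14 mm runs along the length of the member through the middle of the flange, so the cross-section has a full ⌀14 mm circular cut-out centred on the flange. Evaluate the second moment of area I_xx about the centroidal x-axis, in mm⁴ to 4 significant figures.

I_xx ≈ 3.004 × 10⁷ mm⁴

Decompose the section into non-overlapping parts with the origin at the bottom-left of its bounding rectangle.
Flange: 230 × 26, A = 5 980 mm², y = 13 mm, Ī = 336 873 mm⁴.
Web: 12 × 200, A = 2 400 mm², y = 126 mm, Ī = 8 000 000 mm⁴.
Hole (subtracted): ⌀14, A = 153.938 mm², y = 13 mm, Ī = 1885.74 mm⁴.
Centroid: ȳ = ΣA·y / ΣA = 45.9684 mm.
Transfer each piece to the centroidal x-axis using Ī + A·d² with d = y − 45.9684:
  flange: d = -32.9684 mm → contributes +6 836 623 mm⁴
  web: d = 80.0316 mm → contributes +23 372 142 mm⁴
  hole: d = -32.9684 mm → contributes −169 203 mm⁴
Total I = 30 039 561 mm⁴.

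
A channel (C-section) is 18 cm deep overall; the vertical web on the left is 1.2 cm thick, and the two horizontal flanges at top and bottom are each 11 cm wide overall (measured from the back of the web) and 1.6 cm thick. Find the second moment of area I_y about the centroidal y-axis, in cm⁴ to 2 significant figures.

I_y ≈ 640 cm⁴

Decompose the section into non-overlapping parts with the origin at the bottom-left of its bounding rectangle.
Web: 1.2 × 18, A = 21.6 cm², x = 0.6 cm, Ī = 2.592 cm⁴.
Top flange (beyond web): 9.8 × 1.6, A = 15.68 cm², x = 6.1 cm, Ī = 125.5 cm⁴.
Bottom flange (beyond web): 9.8 × 1.6, A = 15.68 cm², x = 6.1 cm, Ī = 125.5 cm⁴.
Centroid: x̄ = ΣA·x / ΣA = 3.857 cm.
Transfer each piece to the centroidal y-axis using Ī + A·d² with d = x − 3.857:
  web: d = -3.257 cm → contributes +231.7 cm⁴
  top flange (beyond web): d = 2.243 cm → contributes +204.4 cm⁴
  bottom flange (beyond web): d = 2.243 cm → contributes +204.4 cm⁴
Total I = 640.5 cm⁴.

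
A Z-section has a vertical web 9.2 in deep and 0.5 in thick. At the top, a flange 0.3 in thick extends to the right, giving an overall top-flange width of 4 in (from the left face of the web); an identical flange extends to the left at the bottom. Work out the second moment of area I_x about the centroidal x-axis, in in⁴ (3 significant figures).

Treat the section as a set of non-overlapping primitives; coordinates are from the bounding-box lower-left.
Web: 0.5 × 9.2, A = 4.6 in², y = 4.6 in, Ī = 32.445 in⁴.
Top flange (beyond web): 3.5 × 0.3, A = 1.05 in², y = 9.05 in, Ī = 0.007875 in⁴.
Bottom flange (beyond web): 3.5 × 0.3, A = 1.05 in², y = 0.15 in, Ī = 0.007875 in⁴.
Centroid: ȳ = ΣA·y / ΣA = 4.6 in.
Transfer each piece to the centroidal x-axis using Ī + A·d² with d = y − 4.6:
  web: d = 0 in → contributes +32.445 in⁴
  top flange (beyond web): d = 4.45 in → contributes +20.801 in⁴
  bottom flange (beyond web): d = -4.45 in → contributes +20.801 in⁴
Total I = 74.046 in⁴.

I_x ≈ 74.0 in⁴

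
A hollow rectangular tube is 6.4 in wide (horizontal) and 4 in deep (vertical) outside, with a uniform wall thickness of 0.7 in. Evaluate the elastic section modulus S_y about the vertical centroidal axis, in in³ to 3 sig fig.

Treat the section as a set of non-overlapping primitives; coordinates are from the bounding-box lower-left.
Outer rectangle: 6.4 × 4, A = 25.6 in², x = 3.2 in, Ī = 87.381 in⁴.
Inner void (subtracted): 5 × 2.6, A = 13 in², x = 3.2 in, Ī = 27.083 in⁴.
By symmetry the centroid is at mid-width, x̄ = 3.2 in.
All pieces are centred on the vertical centroidal axis, so I = ΣĪ (holes subtracted) = 60.298 in⁴.
Extreme fibre distance c = 3.2 in; S = I/c = 18.843 in³.

S_y ≈ 18.8 in³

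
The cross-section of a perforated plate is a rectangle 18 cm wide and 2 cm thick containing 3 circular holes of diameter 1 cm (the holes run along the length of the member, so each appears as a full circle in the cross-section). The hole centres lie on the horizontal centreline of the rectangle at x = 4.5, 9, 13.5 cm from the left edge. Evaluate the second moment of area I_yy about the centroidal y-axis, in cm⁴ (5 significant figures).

Split into non-overlapping primitives; take the origin at the lower-left of the bounding box.
Plate: 18 × 2, A = 36 cm², x = 9 cm, Ī = 972 cm⁴.
Hole 1 (subtracted): ⌀1, A = 0.7853982 cm², x = 4.5 cm, Ī = 0.04908739 cm⁴.
Hole 2 (subtracted): ⌀1, A = 0.7853982 cm², x = 9 cm, Ī = 0.04908739 cm⁴.
Hole 3 (subtracted): ⌀1, A = 0.7853982 cm², x = 13.5 cm, Ī = 0.04908739 cm⁴.
By symmetry the centroid is at mid-width, x̄ = 9 cm.
Transfer each piece to the centroidal y-axis using Ī + A·d² with d = x − 9:
  plate: d = 0 cm → contributes +972 cm⁴
  hole 1: d = -4.5 cm → contributes −15.9534 cm⁴
  hole 2: d = 0 cm → contributes −0.04908739 cm⁴
  hole 3: d = 4.5 cm → contributes −15.9534 cm⁴
Total I = 940.0441 cm⁴.

I_yy ≈ 940.04 cm⁴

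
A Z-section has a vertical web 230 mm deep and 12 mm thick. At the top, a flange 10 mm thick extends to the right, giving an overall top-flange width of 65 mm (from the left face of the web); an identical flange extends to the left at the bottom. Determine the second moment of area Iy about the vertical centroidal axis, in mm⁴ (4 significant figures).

Iy ≈ 1.401 × 10⁶ mm⁴

Split into non-overlapping primitives; take the origin at the lower-left of the bounding box.
Web: 12 × 230, A = 2 760 mm², x = 59 mm, Ī = 33 120 mm⁴.
Top flange (beyond web): 53 × 10, A = 530 mm², x = 91.5 mm, Ī = 124 064 mm⁴.
Bottom flange (beyond web): 53 × 10, A = 530 mm², x = 26.5 mm, Ī = 124 064 mm⁴.
Centroid: x̄ = ΣA·x / ΣA = 59 mm.
Transfer each piece to the vertical centroidal axis using Ī + A·d² with d = x − 59:
  web: d = 0 mm → contributes +33 120 mm⁴
  top flange (beyond web): d = 32.5 mm → contributes +683 877 mm⁴
  bottom flange (beyond web): d = -32.5 mm → contributes +683 877 mm⁴
Total I = 1 400 873 mm⁴.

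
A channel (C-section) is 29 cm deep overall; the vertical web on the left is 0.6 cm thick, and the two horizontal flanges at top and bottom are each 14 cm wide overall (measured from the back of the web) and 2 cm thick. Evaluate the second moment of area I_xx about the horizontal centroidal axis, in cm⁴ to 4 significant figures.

I_xx ≈ 1.101 × 10⁴ cm⁴

Treat the section as a set of non-overlapping primitives; coordinates are from the bounding-box lower-left.
Web: 0.6 × 29, A = 17.4 cm², y = 14.5 cm, Ī = 1219.45 cm⁴.
Top flange (beyond web): 13.4 × 2, A = 26.8 cm², y = 28 cm, Ī = 8.93333 cm⁴.
Bottom flange (beyond web): 13.4 × 2, A = 26.8 cm², y = 1 cm, Ī = 8.93333 cm⁴.
By symmetry the centroid is at mid-height, ȳ = 14.5 cm.
Transfer each piece to the horizontal centroidal axis using Ī + A·d² with d = y − 14.5:
  web: d = 0 cm → contributes +1219.45 cm⁴
  top flange (beyond web): d = 13.5 cm → contributes +4893.23 cm⁴
  bottom flange (beyond web): d = -13.5 cm → contributes +4893.23 cm⁴
Total I = 11005.9 cm⁴.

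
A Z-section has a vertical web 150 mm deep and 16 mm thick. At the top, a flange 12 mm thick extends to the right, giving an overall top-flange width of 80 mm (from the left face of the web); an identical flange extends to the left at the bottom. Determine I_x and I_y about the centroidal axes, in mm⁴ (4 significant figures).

Decompose the section into non-overlapping parts with the origin at the bottom-left of its bounding rectangle.
Web: 16 × 150, A = 2 400 mm², y = 75 mm, Ī = 4 500 000 mm⁴.
Top flange (beyond web): 64 × 12, A = 768 mm², y = 144 mm, Ī = 9 216 mm⁴.
Bottom flange (beyond web): 64 × 12, A = 768 mm², y = 6 mm, Ī = 9 216 mm⁴.
Centroid: ȳ = ΣA·y / ΣA = 75 mm.
Transfer each piece to the centroidal x-axis using Ī + A·d² with d = y − 75:
  web: d = 0 mm → contributes +4 500 000 mm⁴
  top flange (beyond web): d = 69 mm → contributes +3 665 664 mm⁴
  bottom flange (beyond web): d = -69 mm → contributes +3 665 664 mm⁴
Total I = 11 831 328 mm⁴.
For the y-axis: x̄ = 72 mm.
Repeating about the centroidal y-axis gives I_y = 3 033 088 mm⁴.

I_x ≈ 1.183 × 10⁷ mm⁴, I_y ≈ 3.033 × 10⁶ mm⁴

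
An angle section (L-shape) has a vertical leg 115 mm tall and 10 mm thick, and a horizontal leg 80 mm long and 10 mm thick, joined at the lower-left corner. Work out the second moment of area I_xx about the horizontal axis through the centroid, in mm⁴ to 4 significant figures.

I_xx ≈ 2.473 × 10⁶ mm⁴

Decompose the section into non-overlapping parts with the origin at the bottom-left of its bounding rectangle.
Vertical leg: 10 × 115, A = 1 150 mm², y = 57.5 mm, Ī = 1 267 396 mm⁴.
Horizontal leg (remainder): 70 × 10, A = 700 mm², y = 5 mm, Ī = 5833.33 mm⁴.
Centroid: ȳ = ΣA·y / ΣA = 37.6351 mm.
Transfer each piece to the horizontal axis through the centroid using Ī + A·d² with d = y − 37.6351:
  vertical leg: d = 19.8649 mm → contributes +1 721 201 mm⁴
  horizontal leg (remainder): d = -32.6351 mm → contributes +751 370 mm⁴
Total I = 2 472 570 mm⁴.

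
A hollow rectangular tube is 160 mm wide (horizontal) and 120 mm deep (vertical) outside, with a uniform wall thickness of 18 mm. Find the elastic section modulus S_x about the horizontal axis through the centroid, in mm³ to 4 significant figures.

Treat the section as a set of non-overlapping primitives; coordinates are from the bounding-box lower-left.
Outer rectangle: 160 × 120, A = 19 200 mm², y = 60 mm, Ī = 23 040 000 mm⁴.
Inner void (subtracted): 124 × 84, A = 10 416 mm², y = 60 mm, Ī = 6 124 608 mm⁴.
By symmetry the centroid is at mid-height, ȳ = 60 mm.
All pieces are centred on the horizontal axis through the centroid, so I = ΣĪ (holes subtracted) = 16 915 392 mm⁴.
Extreme fibre distance c = 60 mm; S = I/c = 281 923 mm³.

S_x ≈ 2.819 × 10⁵ mm³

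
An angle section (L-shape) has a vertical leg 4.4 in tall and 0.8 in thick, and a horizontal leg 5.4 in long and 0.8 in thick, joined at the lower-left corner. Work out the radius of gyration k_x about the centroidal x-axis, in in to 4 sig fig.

Split into non-overlapping primitives; take the origin at the lower-left of the bounding box.
Vertical leg: 0.8 × 4.4, A = 3.52 in², y = 2.2 in, Ī = 5.67893 in⁴.
Horizontal leg (remainder): 4.6 × 0.8, A = 3.68 in², y = 0.4 in, Ī = 0.196267 in⁴.
Centroid: ȳ = ΣA·y / ΣA = 1.28 in.
Transfer each piece to the centroidal x-axis using Ī + A·d² with d = y − 1.28:
  vertical leg: d = 0.92 in → contributes +8.65826 in⁴
  horizontal leg (remainder): d = -0.88 in → contributes +3.04606 in⁴
Total I = 11.7043 in⁴.
Radius of gyration: k = √(I/A) = √(11.7043 / 7.2) = 1.27499 in.

k_x ≈ 1.275 in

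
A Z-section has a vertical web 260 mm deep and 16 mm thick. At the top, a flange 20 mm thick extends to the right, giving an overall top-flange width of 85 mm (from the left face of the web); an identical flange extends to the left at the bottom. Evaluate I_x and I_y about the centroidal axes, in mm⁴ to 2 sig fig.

Decompose the section into non-overlapping parts with the origin at the bottom-left of its bounding rectangle.
Web: 16 × 260, A = 4 160 mm², y = 130 mm, Ī = 23 434 667 mm⁴.
Top flange (beyond web): 69 × 20, A = 1 380 mm², y = 250 mm, Ī = 46 000 mm⁴.
Bottom flange (beyond web): 69 × 20, A = 1 380 mm², y = 10 mm, Ī = 46 000 mm⁴.
Centroid: ȳ = ΣA·y / ΣA = 130 mm.
Transfer each piece to the centroidal x-axis using Ī + A·d² with d = y − 130:
  web: d = 0 mm → contributes +23 434 667 mm⁴
  top flange (beyond web): d = 120 mm → contributes +19 918 000 mm⁴
  bottom flange (beyond web): d = -120 mm → contributes +19 918 000 mm⁴
Total I = 63 270 667 mm⁴.
For the y-axis: x̄ = 77 mm.
Repeating about the centroidal y-axis gives I_y = 6 169 027 mm⁴.

I_x ≈ 6.3 × 10⁷ mm⁴, I_y ≈ 6.2 × 10⁶ mm⁴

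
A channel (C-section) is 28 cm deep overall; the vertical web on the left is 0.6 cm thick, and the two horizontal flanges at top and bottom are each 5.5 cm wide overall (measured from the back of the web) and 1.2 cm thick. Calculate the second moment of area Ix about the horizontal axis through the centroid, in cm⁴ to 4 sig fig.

Ix ≈ 3211 cm⁴

Split into non-overlapping primitives; take the origin at the lower-left of the bounding box.
Web: 0.6 × 28, A = 16.8 cm², y = 14 cm, Ī = 1097.6 cm⁴.
Top flange (beyond web): 4.9 × 1.2, A = 5.88 cm², y = 27.4 cm, Ī = 0.7056 cm⁴.
Bottom flange (beyond web): 4.9 × 1.2, A = 5.88 cm², y = 0.6 cm, Ī = 0.7056 cm⁴.
By symmetry the centroid is at mid-height, ȳ = 14 cm.
Transfer each piece to the horizontal axis through the centroid using Ī + A·d² with d = y − 14:
  web: d = 0 cm → contributes +1097.6 cm⁴
  top flange (beyond web): d = 13.4 cm → contributes +1056.52 cm⁴
  bottom flange (beyond web): d = -13.4 cm → contributes +1056.52 cm⁴
Total I = 3210.64 cm⁴.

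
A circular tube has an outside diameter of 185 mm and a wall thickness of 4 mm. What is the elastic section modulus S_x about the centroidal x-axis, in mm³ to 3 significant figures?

S_x ≈ 1.01 × 10⁵ mm³

Split into non-overlapping primitives; take the origin at the lower-left of the bounding box.
Outer circle: ⌀185, A = 26 880 mm², y = 92.5 mm, Ī = 57 498 539 mm⁴.
Bore (subtracted): ⌀177, A = 24 606 mm², y = 92.5 mm, Ī = 48 179 575 mm⁴.
By symmetry the centroid is at mid-height, ȳ = 92.5 mm.
All pieces are centred on the centroidal x-axis, so I = ΣĪ (holes subtracted) = 9 318 964 mm⁴.
Extreme fibre distance c = 92.5 mm; S = I/c = 100 746 mm³.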